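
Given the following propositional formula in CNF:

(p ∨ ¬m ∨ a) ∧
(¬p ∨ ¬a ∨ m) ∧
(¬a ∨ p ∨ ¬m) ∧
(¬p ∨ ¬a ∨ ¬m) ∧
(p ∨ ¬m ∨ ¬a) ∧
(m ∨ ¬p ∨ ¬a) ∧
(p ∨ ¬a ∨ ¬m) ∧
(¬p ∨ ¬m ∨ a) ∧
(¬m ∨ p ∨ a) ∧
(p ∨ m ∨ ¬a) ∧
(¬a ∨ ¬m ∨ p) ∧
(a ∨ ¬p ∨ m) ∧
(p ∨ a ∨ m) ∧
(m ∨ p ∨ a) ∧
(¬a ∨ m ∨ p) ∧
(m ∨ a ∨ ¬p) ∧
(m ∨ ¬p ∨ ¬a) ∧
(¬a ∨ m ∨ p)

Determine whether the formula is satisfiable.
No

No, the formula is not satisfiable.

No assignment of truth values to the variables can make all 18 clauses true simultaneously.

The formula is UNSAT (unsatisfiable).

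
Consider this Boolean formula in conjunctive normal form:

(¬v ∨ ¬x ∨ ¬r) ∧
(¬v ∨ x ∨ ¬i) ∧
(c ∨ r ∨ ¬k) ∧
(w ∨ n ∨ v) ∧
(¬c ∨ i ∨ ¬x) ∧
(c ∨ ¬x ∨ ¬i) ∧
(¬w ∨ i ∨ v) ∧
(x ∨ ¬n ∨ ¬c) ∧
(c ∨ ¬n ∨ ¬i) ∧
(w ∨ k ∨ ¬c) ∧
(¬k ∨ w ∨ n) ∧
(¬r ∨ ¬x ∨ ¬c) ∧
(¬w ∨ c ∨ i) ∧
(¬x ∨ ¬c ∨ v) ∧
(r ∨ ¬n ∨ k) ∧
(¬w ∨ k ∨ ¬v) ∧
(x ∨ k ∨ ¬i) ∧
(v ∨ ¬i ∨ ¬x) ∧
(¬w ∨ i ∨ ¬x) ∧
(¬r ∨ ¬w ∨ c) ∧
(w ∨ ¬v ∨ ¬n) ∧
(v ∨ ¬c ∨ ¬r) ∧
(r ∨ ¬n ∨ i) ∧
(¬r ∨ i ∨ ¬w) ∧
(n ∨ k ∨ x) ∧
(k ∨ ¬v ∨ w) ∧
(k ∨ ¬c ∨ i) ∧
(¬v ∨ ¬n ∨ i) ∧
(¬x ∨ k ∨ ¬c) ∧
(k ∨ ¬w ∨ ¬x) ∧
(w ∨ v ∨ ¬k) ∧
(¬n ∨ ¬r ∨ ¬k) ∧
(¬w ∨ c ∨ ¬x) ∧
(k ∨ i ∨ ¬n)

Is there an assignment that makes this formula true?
Yes

Yes, the formula is satisfiable.

One satisfying assignment is: i=False, x=False, w=True, c=True, v=True, r=False, k=True, n=False

Verification: With this assignment, all 34 clauses evaluate to true.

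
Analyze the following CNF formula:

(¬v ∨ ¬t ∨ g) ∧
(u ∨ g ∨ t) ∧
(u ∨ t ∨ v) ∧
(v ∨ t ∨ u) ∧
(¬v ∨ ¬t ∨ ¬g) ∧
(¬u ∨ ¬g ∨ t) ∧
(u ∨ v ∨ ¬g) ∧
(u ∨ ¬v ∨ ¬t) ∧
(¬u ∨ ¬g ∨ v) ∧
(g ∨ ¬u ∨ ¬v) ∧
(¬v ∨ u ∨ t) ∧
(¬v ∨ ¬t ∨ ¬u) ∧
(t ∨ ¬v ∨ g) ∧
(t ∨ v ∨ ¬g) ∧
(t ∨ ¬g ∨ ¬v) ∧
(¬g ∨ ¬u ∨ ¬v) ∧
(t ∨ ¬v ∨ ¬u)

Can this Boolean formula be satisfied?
Yes

Yes, the formula is satisfiable.

One satisfying assignment is: u=False, v=False, t=True, g=False

Verification: With this assignment, all 17 clauses evaluate to true.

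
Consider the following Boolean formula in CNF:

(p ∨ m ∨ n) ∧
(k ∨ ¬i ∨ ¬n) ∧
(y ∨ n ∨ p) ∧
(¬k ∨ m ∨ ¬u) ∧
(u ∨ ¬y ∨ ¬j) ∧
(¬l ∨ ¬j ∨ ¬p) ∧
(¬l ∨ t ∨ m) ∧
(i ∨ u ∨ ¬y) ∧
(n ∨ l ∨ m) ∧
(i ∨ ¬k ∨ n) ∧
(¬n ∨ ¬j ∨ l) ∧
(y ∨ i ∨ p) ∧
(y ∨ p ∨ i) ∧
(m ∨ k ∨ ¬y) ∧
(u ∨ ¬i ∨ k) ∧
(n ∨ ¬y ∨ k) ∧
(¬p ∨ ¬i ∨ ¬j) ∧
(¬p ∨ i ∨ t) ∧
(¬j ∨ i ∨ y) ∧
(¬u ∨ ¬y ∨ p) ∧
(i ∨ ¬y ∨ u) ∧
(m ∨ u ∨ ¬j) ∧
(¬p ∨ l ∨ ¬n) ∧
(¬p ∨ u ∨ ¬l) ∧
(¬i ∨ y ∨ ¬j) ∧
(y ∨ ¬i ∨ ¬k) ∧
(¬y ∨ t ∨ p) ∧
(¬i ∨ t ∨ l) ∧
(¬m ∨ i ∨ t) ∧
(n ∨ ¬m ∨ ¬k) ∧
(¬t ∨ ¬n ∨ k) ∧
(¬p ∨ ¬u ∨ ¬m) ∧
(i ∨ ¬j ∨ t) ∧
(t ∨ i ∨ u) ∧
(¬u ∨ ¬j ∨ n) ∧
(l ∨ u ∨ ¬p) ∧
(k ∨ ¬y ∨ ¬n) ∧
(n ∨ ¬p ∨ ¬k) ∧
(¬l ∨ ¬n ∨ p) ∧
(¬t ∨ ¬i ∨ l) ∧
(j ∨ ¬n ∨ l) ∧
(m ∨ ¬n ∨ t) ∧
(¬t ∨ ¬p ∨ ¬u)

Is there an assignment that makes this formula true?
No

No, the formula is not satisfiable.

No assignment of truth values to the variables can make all 43 clauses true simultaneously.

The formula is UNSAT (unsatisfiable).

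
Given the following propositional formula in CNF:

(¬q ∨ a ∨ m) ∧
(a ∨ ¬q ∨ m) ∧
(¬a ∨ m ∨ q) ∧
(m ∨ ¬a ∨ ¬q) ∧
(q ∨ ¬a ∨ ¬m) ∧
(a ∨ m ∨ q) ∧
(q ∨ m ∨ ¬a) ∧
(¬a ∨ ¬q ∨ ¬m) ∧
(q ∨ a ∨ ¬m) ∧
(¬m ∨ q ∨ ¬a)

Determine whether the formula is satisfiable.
Yes

Yes, the formula is satisfiable.

One satisfying assignment is: q=True, a=False, m=True

Verification: With this assignment, all 10 clauses evaluate to true.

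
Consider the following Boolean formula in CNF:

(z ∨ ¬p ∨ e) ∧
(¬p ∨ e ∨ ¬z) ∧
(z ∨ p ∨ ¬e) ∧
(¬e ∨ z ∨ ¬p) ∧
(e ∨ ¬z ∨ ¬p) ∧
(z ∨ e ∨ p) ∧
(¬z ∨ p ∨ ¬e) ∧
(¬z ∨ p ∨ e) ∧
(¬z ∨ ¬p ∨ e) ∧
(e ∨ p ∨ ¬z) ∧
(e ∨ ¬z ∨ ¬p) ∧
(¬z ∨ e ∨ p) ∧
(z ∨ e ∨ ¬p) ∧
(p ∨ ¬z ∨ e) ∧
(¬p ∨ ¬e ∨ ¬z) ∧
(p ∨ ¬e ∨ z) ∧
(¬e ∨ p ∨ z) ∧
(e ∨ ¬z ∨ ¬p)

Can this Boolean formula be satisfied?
No

No, the formula is not satisfiable.

No assignment of truth values to the variables can make all 18 clauses true simultaneously.

The formula is UNSAT (unsatisfiable).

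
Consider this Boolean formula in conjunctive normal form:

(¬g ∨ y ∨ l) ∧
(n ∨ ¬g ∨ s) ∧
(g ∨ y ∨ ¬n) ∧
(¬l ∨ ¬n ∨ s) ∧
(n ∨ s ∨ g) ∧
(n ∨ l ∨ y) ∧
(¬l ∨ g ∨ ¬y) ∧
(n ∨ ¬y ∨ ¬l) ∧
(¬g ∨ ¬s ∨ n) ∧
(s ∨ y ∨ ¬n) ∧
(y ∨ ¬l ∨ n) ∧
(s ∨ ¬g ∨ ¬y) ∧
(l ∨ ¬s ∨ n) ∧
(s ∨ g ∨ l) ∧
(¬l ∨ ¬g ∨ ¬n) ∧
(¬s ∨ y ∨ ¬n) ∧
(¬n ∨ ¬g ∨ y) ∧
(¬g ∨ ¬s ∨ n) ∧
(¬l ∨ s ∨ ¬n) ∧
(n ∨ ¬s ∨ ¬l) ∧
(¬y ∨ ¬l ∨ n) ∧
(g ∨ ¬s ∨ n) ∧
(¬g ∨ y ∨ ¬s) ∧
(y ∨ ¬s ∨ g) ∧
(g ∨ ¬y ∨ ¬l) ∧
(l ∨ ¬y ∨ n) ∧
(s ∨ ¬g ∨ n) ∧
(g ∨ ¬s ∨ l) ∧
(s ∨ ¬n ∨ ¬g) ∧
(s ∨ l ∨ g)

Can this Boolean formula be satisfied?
Yes

Yes, the formula is satisfiable.

One satisfying assignment is: g=True, s=True, l=False, n=True, y=True

Verification: With this assignment, all 30 clauses evaluate to true.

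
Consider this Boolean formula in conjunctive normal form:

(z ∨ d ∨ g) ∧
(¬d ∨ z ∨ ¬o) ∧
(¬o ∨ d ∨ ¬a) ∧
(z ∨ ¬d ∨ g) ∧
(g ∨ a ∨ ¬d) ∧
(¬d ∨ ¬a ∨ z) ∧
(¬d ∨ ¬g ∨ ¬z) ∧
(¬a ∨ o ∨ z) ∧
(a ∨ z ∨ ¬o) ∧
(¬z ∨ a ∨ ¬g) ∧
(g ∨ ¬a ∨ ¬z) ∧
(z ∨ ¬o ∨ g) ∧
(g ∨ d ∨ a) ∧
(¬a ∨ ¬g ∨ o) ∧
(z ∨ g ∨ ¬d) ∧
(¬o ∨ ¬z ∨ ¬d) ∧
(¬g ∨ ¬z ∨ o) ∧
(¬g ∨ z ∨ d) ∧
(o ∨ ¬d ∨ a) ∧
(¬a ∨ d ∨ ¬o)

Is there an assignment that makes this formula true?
No

No, the formula is not satisfiable.

No assignment of truth values to the variables can make all 20 clauses true simultaneously.

The formula is UNSAT (unsatisfiable).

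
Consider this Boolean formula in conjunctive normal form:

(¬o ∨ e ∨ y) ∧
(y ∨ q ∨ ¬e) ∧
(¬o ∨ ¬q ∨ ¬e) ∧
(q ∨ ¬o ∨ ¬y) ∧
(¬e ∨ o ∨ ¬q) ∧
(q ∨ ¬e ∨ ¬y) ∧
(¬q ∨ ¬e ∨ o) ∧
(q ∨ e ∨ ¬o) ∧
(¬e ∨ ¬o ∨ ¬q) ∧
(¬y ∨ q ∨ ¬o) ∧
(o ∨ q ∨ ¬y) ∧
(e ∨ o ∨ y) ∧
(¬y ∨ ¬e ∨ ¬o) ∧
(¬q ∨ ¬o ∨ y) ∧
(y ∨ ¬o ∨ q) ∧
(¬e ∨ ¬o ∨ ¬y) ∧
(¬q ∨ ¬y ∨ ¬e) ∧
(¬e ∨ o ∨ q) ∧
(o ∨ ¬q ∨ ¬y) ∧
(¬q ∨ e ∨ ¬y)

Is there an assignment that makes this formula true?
No

No, the formula is not satisfiable.

No assignment of truth values to the variables can make all 20 clauses true simultaneously.

The formula is UNSAT (unsatisfiable).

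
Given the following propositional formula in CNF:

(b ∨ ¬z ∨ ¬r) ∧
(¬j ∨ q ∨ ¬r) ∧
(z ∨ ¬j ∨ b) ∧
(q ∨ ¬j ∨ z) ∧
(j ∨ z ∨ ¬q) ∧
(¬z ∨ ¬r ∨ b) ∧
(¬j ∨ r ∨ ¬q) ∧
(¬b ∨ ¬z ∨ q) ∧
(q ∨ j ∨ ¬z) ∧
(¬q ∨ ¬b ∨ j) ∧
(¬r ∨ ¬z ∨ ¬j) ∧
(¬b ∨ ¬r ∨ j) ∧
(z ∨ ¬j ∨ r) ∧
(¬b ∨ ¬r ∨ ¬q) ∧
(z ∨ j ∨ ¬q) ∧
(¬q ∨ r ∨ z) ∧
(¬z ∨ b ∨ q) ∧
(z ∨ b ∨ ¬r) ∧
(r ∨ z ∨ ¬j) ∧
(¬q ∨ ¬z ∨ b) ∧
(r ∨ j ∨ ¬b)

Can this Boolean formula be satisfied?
Yes

Yes, the formula is satisfiable.

One satisfying assignment is: z=False, q=False, r=False, j=False, b=False

Verification: With this assignment, all 21 clauses evaluate to true.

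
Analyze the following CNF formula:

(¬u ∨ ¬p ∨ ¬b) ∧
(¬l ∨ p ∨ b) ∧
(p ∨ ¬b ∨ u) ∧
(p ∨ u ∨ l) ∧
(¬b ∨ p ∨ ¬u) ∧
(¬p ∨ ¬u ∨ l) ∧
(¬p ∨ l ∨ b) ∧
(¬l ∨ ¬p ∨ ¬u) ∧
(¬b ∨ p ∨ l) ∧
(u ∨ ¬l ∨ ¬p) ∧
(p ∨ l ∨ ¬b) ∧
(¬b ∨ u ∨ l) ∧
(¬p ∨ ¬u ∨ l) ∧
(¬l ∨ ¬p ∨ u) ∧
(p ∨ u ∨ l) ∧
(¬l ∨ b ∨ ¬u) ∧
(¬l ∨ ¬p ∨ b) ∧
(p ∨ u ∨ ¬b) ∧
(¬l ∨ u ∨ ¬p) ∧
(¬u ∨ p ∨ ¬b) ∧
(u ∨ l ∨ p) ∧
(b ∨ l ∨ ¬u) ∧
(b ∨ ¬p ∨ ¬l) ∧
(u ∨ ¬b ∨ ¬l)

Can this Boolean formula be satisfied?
No

No, the formula is not satisfiable.

No assignment of truth values to the variables can make all 24 clauses true simultaneously.

The formula is UNSAT (unsatisfiable).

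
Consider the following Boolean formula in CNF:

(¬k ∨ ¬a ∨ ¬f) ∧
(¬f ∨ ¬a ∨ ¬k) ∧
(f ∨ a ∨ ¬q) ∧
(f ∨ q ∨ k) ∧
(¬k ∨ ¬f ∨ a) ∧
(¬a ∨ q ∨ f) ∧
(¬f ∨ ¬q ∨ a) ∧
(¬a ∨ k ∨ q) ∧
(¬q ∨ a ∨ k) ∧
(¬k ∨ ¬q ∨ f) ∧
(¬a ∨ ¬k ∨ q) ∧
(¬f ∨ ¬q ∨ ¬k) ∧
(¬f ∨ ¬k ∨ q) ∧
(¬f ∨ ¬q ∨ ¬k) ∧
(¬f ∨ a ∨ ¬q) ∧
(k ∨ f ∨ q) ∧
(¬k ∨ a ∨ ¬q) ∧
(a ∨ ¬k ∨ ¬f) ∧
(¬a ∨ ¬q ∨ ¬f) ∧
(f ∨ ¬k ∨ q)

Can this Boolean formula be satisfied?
Yes

Yes, the formula is satisfiable.

One satisfying assignment is: k=False, a=False, q=False, f=True

Verification: With this assignment, all 20 clauses evaluate to true.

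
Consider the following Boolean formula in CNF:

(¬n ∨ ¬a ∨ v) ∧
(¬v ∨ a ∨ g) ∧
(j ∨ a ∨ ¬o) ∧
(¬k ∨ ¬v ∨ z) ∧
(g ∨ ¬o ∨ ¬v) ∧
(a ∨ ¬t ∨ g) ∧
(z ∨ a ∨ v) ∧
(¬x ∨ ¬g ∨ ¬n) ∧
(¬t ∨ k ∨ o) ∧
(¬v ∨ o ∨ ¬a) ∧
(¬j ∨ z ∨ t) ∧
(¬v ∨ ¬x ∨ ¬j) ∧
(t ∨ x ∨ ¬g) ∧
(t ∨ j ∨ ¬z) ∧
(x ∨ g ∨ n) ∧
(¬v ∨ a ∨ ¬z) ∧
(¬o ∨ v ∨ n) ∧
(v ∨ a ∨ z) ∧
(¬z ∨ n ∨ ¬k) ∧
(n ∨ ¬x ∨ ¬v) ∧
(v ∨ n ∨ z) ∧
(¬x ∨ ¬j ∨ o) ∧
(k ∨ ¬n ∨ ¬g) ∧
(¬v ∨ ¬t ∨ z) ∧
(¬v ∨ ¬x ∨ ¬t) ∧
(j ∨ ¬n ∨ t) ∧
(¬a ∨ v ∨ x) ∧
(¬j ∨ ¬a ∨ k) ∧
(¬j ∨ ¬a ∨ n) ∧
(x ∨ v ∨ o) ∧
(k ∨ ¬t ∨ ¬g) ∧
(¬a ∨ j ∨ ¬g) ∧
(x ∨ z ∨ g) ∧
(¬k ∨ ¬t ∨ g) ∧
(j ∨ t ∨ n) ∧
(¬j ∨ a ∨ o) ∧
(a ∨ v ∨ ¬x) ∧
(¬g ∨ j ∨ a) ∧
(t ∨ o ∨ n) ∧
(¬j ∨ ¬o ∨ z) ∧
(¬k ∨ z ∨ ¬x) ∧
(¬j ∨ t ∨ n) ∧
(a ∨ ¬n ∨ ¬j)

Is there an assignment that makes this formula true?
Yes

Yes, the formula is satisfiable.

One satisfying assignment is: n=True, g=True, a=True, x=False, v=True, z=True, j=True, t=True, k=True, o=True

Verification: With this assignment, all 43 clauses evaluate to true.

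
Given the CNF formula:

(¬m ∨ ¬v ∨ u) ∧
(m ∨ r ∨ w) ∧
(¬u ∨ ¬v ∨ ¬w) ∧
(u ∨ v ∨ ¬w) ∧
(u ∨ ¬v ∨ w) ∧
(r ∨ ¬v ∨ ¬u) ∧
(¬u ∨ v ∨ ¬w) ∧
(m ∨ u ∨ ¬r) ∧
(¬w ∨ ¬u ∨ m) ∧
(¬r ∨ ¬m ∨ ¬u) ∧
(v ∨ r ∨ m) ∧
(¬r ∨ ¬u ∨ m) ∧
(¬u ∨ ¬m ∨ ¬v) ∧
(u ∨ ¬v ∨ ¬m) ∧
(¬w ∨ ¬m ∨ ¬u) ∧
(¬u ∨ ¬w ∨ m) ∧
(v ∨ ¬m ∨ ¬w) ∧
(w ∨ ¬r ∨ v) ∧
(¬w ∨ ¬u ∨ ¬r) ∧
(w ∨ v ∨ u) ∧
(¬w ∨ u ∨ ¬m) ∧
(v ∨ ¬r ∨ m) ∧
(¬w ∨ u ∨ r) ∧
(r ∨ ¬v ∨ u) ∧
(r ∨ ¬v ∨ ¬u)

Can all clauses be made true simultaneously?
Yes

Yes, the formula is satisfiable.

One satisfying assignment is: m=True, u=True, r=False, v=False, w=False

Verification: With this assignment, all 25 clauses evaluate to true.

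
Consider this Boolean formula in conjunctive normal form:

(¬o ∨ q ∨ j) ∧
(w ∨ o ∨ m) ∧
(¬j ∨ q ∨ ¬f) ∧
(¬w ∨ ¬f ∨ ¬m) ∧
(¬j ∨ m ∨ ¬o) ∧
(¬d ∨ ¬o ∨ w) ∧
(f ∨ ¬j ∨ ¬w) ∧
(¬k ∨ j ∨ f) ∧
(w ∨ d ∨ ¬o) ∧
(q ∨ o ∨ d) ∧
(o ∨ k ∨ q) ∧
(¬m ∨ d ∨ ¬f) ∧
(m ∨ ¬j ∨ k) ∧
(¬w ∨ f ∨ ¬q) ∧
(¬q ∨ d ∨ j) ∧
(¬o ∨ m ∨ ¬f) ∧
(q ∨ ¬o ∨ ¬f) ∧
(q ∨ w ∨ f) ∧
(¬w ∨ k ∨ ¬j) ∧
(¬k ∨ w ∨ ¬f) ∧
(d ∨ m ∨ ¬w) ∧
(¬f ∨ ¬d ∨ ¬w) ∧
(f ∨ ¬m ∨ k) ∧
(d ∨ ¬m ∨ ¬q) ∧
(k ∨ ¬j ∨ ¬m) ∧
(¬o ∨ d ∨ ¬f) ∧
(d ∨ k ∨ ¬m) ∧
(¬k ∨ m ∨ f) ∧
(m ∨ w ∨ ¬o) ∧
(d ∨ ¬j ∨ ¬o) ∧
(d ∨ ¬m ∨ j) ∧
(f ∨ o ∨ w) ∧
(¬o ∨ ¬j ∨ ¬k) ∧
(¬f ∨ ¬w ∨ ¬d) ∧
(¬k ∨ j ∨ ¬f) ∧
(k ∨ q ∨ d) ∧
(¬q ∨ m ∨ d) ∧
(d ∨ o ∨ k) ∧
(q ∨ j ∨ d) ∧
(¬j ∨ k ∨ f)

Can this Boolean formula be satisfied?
Yes

Yes, the formula is satisfiable.

One satisfying assignment is: j=False, o=False, d=True, m=True, f=True, w=False, k=False, q=True

Verification: With this assignment, all 40 clauses evaluate to true.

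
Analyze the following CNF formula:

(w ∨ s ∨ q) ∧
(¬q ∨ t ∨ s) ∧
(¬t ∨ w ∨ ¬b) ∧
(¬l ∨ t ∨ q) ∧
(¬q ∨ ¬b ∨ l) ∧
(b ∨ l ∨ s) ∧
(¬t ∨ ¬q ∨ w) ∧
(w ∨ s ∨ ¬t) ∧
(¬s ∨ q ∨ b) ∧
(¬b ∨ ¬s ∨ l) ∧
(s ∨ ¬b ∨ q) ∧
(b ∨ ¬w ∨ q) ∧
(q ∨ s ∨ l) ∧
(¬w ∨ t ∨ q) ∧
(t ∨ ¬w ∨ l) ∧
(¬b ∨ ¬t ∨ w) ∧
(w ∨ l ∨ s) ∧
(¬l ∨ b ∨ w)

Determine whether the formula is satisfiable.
Yes

Yes, the formula is satisfiable.

One satisfying assignment is: w=False, b=False, l=False, s=True, q=True, t=False

Verification: With this assignment, all 18 clauses evaluate to true.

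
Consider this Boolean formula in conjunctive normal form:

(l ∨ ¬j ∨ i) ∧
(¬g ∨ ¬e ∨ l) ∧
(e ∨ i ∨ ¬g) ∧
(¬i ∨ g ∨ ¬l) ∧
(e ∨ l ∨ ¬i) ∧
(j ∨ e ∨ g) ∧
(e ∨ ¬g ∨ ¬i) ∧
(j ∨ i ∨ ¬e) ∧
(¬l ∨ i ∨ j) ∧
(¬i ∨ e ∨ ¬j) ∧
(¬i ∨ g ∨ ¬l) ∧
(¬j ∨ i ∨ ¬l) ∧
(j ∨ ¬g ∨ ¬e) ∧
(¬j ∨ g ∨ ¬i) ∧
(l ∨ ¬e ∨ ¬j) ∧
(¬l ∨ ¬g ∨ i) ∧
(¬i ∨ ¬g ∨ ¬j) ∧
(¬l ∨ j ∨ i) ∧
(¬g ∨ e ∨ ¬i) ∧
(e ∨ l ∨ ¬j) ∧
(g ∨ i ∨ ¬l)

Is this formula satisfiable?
Yes

Yes, the formula is satisfiable.

One satisfying assignment is: l=False, i=True, e=True, j=False, g=False

Verification: With this assignment, all 21 clauses evaluate to true.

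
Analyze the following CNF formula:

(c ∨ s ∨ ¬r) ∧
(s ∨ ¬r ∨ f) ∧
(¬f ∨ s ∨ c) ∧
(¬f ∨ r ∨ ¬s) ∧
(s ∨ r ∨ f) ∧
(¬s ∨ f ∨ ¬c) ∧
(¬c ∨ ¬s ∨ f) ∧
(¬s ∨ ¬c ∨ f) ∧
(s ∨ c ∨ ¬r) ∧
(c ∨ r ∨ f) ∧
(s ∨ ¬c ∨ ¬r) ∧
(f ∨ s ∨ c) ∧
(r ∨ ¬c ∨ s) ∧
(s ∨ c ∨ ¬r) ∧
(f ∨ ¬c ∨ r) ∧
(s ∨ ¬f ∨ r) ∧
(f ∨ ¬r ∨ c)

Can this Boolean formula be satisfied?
Yes

Yes, the formula is satisfiable.

One satisfying assignment is: f=True, s=True, c=False, r=True

Verification: With this assignment, all 17 clauses evaluate to true.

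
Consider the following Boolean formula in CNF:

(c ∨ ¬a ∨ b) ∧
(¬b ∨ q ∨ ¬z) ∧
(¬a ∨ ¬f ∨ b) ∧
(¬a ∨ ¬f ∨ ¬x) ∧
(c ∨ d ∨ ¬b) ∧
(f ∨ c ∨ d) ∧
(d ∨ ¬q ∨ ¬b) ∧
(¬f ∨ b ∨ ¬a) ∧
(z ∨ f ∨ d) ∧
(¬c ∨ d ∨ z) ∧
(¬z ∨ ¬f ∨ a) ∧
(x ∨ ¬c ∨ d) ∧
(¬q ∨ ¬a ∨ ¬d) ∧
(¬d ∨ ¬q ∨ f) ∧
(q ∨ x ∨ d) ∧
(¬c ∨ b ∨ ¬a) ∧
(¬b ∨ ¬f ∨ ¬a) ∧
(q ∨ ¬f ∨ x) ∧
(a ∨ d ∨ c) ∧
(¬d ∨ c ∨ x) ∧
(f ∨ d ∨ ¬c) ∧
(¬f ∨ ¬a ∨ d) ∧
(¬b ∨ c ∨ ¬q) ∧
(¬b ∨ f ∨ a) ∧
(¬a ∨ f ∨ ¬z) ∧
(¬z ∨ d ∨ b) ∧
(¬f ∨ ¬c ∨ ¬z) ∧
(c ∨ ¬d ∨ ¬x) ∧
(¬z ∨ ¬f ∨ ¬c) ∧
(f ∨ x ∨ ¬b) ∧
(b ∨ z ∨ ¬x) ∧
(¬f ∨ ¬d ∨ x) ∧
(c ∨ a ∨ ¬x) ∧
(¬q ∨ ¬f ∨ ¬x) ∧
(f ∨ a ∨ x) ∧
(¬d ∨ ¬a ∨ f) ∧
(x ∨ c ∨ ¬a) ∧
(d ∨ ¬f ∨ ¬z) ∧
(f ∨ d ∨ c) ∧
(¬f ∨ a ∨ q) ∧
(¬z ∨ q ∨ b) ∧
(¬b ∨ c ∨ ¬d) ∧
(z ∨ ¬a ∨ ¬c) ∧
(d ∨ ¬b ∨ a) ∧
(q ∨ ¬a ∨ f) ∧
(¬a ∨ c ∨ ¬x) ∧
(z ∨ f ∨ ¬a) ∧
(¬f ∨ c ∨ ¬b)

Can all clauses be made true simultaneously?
No

No, the formula is not satisfiable.

No assignment of truth values to the variables can make all 48 clauses true simultaneously.

The formula is UNSAT (unsatisfiable).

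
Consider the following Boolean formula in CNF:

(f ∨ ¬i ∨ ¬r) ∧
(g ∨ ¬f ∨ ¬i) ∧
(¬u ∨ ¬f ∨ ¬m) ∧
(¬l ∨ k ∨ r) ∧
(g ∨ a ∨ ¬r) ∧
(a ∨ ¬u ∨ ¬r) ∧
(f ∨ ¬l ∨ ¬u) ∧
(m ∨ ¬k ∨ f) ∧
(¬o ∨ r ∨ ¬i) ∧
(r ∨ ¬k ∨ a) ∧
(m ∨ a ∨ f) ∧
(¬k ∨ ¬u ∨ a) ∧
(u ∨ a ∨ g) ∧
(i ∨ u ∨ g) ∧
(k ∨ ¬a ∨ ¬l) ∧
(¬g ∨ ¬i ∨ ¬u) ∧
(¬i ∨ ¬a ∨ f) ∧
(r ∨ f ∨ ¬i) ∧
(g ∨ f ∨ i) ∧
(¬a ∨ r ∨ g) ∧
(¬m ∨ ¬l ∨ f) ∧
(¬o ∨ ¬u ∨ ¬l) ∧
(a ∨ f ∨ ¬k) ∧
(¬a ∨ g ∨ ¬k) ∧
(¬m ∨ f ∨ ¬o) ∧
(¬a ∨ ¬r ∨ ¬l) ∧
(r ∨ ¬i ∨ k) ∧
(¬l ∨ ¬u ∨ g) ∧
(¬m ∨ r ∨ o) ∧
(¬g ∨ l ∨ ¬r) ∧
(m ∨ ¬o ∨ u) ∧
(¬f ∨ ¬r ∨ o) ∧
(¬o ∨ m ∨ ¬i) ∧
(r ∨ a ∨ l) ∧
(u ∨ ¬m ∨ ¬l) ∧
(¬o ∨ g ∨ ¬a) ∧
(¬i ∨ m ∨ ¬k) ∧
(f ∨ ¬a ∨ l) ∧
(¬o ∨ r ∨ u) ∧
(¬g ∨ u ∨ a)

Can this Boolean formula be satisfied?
Yes

Yes, the formula is satisfiable.

One satisfying assignment is: f=True, m=False, l=False, u=True, o=False, a=True, i=False, k=True, g=True, r=False

Verification: With this assignment, all 40 clauses evaluate to true.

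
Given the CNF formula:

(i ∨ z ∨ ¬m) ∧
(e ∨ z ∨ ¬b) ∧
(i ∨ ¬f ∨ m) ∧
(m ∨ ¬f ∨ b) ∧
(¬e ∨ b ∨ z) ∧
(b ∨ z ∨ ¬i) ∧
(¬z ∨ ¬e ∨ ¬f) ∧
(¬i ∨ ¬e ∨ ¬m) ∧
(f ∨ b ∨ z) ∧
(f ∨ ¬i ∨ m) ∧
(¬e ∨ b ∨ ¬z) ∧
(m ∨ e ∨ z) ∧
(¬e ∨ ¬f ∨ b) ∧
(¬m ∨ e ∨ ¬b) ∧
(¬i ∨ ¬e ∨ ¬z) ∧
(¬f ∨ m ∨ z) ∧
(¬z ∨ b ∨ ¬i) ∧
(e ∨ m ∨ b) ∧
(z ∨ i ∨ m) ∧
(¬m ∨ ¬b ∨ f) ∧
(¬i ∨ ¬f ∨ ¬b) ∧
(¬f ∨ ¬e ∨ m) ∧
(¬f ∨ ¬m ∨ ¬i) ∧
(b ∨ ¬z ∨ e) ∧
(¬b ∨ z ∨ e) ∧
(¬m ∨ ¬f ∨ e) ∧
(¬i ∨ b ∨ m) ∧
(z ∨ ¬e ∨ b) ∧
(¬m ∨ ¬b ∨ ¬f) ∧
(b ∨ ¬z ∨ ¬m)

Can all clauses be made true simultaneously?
Yes

Yes, the formula is satisfiable.

One satisfying assignment is: z=True, f=False, i=False, e=False, b=True, m=False

Verification: With this assignment, all 30 clauses evaluate to true.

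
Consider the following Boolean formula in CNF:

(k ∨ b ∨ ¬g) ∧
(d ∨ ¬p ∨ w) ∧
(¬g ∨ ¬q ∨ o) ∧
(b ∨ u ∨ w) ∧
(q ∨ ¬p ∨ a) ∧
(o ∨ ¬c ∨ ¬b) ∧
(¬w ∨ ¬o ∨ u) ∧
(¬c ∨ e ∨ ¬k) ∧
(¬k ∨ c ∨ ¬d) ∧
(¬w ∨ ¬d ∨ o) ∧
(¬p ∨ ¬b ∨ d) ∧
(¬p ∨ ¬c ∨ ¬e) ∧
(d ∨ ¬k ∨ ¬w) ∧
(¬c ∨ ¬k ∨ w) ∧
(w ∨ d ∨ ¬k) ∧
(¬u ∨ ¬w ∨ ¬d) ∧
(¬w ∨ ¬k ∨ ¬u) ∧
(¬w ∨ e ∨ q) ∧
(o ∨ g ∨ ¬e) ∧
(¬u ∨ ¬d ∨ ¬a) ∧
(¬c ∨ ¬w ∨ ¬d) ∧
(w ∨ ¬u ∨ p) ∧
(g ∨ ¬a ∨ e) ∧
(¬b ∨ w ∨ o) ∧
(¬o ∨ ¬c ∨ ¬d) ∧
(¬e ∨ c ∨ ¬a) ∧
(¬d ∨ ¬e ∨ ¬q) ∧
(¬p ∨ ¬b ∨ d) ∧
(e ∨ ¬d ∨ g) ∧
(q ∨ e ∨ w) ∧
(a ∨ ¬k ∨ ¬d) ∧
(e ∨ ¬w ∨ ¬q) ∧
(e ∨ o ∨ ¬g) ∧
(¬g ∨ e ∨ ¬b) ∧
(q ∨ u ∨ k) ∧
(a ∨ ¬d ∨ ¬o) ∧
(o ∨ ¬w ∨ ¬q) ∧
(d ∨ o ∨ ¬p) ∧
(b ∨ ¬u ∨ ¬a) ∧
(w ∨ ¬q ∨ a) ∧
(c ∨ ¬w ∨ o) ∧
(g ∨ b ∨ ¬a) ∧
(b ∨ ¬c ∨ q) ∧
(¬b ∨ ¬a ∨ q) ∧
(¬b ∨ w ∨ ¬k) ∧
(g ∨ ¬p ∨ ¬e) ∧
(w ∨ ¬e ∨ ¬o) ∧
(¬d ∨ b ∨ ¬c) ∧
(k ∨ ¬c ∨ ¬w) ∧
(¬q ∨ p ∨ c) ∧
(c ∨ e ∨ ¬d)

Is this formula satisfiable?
Yes

Yes, the formula is satisfiable.

One satisfying assignment is: d=False, u=True, o=True, e=True, g=False, c=False, q=False, p=False, a=False, w=True, b=True, k=False

Verification: With this assignment, all 51 clauses evaluate to true.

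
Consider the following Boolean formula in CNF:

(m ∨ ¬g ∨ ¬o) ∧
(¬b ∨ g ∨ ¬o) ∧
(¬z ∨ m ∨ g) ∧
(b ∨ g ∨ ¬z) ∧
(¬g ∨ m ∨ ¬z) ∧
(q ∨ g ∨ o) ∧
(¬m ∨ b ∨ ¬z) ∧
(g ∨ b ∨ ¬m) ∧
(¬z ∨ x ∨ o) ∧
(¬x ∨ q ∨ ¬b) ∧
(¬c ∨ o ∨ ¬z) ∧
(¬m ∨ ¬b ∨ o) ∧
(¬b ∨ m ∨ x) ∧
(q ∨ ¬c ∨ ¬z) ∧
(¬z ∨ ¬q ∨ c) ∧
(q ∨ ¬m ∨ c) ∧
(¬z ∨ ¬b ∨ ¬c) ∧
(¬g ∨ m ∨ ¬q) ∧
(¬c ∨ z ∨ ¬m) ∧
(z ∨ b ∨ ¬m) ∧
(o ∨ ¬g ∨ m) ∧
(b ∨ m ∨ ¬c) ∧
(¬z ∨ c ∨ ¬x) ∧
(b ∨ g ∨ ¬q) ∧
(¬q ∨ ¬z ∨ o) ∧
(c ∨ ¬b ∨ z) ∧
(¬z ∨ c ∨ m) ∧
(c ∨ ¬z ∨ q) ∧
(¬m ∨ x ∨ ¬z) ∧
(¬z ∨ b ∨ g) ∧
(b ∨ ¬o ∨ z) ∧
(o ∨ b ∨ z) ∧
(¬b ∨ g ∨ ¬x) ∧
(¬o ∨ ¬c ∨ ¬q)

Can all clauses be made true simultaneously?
No

No, the formula is not satisfiable.

No assignment of truth values to the variables can make all 34 clauses true simultaneously.

The formula is UNSAT (unsatisfiable).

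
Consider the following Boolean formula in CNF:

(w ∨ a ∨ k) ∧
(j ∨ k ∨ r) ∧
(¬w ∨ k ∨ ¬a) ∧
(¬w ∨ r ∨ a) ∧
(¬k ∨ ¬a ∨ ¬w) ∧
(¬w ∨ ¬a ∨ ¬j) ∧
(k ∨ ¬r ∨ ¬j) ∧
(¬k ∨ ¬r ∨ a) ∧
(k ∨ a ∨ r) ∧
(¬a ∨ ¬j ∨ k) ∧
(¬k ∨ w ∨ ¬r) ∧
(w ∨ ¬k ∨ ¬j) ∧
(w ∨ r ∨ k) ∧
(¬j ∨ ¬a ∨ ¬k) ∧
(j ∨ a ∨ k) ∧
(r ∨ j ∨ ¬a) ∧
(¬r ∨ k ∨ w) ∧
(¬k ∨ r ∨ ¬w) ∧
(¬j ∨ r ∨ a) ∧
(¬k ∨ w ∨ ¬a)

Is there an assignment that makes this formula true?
Yes

Yes, the formula is satisfiable.

One satisfying assignment is: r=False, w=False, j=False, k=True, a=False

Verification: With this assignment, all 20 clauses evaluate to true.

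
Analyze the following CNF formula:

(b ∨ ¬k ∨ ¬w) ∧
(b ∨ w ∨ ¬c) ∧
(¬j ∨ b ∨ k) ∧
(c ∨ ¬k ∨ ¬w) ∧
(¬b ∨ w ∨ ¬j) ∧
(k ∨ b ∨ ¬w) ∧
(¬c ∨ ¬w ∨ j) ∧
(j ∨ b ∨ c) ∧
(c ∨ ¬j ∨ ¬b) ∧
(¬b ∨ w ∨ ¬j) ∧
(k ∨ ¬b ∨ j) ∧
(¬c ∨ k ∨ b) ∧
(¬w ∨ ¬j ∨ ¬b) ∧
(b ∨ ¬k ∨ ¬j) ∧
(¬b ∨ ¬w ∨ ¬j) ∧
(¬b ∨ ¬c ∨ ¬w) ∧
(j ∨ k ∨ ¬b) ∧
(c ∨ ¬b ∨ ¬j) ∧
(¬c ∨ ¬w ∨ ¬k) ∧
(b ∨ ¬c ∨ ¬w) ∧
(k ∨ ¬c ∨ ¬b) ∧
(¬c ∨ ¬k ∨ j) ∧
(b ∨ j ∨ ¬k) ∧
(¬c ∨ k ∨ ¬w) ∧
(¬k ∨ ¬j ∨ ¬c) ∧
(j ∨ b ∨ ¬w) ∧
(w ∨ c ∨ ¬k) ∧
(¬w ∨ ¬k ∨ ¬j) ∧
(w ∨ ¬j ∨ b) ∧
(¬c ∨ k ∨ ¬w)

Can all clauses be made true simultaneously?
No

No, the formula is not satisfiable.

No assignment of truth values to the variables can make all 30 clauses true simultaneously.

The formula is UNSAT (unsatisfiable).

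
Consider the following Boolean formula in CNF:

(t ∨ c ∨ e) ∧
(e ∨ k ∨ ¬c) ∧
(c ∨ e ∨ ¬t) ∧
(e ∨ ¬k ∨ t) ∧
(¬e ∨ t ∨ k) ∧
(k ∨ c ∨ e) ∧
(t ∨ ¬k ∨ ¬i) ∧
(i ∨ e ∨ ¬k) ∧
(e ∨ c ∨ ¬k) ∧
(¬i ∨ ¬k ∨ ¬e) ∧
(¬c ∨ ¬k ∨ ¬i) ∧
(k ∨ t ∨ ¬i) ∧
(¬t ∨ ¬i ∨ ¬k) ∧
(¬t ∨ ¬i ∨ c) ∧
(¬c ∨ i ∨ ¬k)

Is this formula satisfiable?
Yes

Yes, the formula is satisfiable.

One satisfying assignment is: c=False, k=False, i=False, t=True, e=True

Verification: With this assignment, all 15 clauses evaluate to true.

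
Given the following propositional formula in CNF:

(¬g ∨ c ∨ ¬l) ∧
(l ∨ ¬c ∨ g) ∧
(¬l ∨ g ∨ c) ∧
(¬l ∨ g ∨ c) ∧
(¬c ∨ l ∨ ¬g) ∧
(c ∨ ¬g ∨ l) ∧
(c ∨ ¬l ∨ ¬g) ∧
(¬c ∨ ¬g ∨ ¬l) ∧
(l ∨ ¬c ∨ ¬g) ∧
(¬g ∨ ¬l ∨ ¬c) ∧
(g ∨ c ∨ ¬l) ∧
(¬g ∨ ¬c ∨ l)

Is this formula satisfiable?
Yes

Yes, the formula is satisfiable.

One satisfying assignment is: g=False, l=False, c=False

Verification: With this assignment, all 12 clauses evaluate to true.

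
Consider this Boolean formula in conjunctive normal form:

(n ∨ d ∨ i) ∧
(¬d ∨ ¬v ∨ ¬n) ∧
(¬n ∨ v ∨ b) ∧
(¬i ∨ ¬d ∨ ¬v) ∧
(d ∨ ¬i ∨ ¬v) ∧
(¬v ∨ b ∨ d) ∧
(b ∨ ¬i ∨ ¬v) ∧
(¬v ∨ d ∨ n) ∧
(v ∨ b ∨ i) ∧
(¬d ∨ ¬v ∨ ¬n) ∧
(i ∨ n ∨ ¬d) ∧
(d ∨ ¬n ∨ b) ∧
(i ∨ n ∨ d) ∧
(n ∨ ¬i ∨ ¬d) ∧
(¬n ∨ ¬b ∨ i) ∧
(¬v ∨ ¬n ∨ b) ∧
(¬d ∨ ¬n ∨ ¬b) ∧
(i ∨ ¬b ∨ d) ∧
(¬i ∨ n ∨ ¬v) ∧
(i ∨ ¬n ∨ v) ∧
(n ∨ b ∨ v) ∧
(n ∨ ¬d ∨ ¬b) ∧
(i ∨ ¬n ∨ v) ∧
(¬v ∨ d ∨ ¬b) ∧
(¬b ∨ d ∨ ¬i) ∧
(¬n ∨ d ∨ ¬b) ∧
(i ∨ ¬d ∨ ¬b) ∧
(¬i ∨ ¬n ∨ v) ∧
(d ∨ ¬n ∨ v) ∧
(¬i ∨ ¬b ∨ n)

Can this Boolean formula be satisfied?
No

No, the formula is not satisfiable.

No assignment of truth values to the variables can make all 30 clauses true simultaneously.

The formula is UNSAT (unsatisfiable).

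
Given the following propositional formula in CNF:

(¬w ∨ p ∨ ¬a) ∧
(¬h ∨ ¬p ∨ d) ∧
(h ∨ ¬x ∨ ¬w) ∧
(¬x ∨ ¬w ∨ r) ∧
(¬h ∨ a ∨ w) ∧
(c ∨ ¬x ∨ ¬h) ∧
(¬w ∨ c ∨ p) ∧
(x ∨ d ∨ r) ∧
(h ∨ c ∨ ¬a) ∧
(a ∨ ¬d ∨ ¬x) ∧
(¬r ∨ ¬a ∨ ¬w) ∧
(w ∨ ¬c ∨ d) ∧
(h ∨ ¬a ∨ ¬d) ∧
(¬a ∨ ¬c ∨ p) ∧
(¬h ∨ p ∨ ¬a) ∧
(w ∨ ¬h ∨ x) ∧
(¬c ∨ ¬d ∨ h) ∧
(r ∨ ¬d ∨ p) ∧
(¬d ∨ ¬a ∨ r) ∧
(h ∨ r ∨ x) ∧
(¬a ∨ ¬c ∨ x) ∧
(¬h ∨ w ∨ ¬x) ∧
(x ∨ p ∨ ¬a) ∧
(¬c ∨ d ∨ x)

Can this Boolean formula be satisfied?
Yes

Yes, the formula is satisfiable.

One satisfying assignment is: r=False, p=True, a=False, w=True, x=False, h=True, d=True, c=False

Verification: With this assignment, all 24 clauses evaluate to true.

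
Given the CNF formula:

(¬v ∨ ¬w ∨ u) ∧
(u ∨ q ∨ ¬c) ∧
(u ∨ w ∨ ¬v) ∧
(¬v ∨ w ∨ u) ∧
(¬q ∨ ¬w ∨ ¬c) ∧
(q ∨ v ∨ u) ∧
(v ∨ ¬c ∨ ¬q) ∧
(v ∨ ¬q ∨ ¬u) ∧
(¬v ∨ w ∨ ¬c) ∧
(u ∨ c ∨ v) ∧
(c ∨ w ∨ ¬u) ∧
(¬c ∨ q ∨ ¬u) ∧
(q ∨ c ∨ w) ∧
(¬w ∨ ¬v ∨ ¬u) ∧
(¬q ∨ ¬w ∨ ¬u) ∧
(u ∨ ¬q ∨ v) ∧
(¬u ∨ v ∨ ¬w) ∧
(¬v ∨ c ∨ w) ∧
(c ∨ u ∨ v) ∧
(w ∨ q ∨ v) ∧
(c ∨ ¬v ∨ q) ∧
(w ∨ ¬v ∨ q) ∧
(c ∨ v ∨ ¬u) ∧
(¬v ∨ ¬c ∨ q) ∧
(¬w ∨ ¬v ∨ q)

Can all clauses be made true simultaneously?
No

No, the formula is not satisfiable.

No assignment of truth values to the variables can make all 25 clauses true simultaneously.

The formula is UNSAT (unsatisfiable).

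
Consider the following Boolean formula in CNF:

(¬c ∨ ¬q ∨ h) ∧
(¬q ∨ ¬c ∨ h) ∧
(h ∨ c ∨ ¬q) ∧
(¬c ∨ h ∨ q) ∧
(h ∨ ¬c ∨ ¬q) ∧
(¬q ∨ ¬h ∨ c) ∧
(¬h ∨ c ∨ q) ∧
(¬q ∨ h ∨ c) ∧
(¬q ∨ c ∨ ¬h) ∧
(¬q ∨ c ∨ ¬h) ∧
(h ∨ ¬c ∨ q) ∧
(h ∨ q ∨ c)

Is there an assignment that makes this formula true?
Yes

Yes, the formula is satisfiable.

One satisfying assignment is: q=True, c=True, h=True

Verification: With this assignment, all 12 clauses evaluate to true.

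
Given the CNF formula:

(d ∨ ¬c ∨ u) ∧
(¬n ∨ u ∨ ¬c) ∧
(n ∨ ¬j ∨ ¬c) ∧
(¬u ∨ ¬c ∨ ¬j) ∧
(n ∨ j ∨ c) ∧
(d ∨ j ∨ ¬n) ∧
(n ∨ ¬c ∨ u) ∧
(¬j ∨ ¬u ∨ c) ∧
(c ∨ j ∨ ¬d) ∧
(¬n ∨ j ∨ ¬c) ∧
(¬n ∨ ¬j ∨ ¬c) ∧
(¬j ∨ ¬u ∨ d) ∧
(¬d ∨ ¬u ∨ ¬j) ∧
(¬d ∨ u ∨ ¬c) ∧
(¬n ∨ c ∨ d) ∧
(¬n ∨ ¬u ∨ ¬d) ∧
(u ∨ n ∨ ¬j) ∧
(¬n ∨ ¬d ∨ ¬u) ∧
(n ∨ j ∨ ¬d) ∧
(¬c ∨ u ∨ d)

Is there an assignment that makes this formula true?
Yes

Yes, the formula is satisfiable.

One satisfying assignment is: d=False, j=False, n=False, c=True, u=True

Verification: With this assignment, all 20 clauses evaluate to true.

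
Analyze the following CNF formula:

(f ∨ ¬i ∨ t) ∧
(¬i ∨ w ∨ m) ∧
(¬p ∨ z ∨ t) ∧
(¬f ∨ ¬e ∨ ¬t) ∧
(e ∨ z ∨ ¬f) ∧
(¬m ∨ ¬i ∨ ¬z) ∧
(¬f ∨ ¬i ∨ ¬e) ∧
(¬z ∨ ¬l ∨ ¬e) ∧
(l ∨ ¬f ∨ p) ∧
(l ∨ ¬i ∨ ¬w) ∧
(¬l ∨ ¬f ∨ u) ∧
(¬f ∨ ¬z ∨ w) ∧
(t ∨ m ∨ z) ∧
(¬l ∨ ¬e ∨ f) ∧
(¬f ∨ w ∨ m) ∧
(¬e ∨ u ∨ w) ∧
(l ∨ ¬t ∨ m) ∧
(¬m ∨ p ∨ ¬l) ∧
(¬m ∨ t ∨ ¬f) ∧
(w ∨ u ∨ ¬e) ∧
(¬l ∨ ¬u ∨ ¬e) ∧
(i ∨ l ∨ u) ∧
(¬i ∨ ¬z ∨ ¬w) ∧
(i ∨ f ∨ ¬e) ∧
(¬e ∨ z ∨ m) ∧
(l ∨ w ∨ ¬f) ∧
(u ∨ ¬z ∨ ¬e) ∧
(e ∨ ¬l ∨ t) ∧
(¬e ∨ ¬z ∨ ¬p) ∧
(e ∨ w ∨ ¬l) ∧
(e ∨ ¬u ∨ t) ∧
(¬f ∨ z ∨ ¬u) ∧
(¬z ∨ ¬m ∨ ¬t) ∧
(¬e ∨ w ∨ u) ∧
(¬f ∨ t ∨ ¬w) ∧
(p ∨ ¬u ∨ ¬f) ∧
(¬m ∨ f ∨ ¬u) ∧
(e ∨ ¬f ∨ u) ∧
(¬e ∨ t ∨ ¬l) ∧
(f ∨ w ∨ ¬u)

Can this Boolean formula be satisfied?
Yes

Yes, the formula is satisfiable.

One satisfying assignment is: i=True, f=False, p=False, m=True, e=False, u=False, w=False, t=True, z=False, l=False

Verification: With this assignment, all 40 clauses evaluate to true.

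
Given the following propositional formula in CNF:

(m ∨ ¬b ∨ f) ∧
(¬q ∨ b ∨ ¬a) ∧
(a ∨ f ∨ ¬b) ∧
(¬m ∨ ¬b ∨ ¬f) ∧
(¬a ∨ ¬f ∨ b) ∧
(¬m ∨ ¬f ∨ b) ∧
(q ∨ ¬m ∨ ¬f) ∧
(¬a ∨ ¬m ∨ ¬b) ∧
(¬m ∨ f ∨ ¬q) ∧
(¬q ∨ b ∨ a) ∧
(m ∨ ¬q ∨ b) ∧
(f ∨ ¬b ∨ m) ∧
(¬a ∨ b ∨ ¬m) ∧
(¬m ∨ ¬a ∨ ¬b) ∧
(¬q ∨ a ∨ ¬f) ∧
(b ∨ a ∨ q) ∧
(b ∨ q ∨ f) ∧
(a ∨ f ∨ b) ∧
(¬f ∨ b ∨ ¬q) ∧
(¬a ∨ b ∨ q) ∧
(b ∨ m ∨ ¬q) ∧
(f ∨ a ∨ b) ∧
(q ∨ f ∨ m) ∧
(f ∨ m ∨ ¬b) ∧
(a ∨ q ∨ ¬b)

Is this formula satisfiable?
Yes

Yes, the formula is satisfiable.

One satisfying assignment is: b=True, q=True, a=True, f=True, m=False

Verification: With this assignment, all 25 clauses evaluate to true.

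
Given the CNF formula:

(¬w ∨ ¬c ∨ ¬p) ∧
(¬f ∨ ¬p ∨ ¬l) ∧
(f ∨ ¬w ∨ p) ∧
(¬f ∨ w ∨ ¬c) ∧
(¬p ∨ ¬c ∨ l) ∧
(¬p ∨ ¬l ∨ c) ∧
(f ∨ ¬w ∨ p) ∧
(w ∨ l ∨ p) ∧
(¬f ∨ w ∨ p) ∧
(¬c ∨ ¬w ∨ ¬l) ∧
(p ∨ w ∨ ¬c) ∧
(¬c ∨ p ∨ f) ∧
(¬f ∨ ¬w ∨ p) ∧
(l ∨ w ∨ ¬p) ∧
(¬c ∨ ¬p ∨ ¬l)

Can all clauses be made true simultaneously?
Yes

Yes, the formula is satisfiable.

One satisfying assignment is: l=False, c=False, w=True, p=True, f=False

Verification: With this assignment, all 15 clauses evaluate to true.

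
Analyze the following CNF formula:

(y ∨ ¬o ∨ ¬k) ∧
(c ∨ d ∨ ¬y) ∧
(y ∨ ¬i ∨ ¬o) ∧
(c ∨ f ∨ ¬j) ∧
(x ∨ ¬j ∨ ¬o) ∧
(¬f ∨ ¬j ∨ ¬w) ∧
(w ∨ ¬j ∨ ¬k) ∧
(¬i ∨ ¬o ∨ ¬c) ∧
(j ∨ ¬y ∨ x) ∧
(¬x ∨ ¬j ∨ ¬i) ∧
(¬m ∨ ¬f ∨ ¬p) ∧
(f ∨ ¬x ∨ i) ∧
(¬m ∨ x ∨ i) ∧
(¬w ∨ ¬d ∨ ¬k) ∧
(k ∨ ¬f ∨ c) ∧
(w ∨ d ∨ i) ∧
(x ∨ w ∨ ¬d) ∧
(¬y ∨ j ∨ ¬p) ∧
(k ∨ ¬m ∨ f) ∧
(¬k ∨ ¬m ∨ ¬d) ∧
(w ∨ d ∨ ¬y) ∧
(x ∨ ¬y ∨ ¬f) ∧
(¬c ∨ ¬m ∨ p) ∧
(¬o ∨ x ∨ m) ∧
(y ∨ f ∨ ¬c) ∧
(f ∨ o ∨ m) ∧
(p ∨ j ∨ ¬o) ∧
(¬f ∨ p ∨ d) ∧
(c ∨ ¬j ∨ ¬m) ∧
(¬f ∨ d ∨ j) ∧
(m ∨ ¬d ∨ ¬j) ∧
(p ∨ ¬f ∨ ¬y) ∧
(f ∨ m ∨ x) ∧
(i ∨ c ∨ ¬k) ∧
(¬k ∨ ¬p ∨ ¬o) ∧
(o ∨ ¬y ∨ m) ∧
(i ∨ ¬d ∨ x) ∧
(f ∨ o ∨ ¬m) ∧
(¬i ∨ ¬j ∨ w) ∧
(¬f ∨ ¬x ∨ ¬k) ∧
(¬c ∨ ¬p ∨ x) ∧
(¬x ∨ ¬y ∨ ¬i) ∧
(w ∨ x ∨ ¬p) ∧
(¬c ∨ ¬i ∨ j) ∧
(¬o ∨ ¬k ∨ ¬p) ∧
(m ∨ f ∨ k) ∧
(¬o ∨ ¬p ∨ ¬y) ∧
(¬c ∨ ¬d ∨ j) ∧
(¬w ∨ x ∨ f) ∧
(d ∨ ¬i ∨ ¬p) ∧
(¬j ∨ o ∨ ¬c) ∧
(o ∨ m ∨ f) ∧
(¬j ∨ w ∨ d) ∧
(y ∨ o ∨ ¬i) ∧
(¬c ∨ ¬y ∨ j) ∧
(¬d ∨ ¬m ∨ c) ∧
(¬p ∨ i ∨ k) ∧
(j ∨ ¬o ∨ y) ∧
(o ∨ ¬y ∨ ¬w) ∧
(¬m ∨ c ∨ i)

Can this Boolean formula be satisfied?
No

No, the formula is not satisfiable.

No assignment of truth values to the variables can make all 60 clauses true simultaneously.

The formula is UNSAT (unsatisfiable).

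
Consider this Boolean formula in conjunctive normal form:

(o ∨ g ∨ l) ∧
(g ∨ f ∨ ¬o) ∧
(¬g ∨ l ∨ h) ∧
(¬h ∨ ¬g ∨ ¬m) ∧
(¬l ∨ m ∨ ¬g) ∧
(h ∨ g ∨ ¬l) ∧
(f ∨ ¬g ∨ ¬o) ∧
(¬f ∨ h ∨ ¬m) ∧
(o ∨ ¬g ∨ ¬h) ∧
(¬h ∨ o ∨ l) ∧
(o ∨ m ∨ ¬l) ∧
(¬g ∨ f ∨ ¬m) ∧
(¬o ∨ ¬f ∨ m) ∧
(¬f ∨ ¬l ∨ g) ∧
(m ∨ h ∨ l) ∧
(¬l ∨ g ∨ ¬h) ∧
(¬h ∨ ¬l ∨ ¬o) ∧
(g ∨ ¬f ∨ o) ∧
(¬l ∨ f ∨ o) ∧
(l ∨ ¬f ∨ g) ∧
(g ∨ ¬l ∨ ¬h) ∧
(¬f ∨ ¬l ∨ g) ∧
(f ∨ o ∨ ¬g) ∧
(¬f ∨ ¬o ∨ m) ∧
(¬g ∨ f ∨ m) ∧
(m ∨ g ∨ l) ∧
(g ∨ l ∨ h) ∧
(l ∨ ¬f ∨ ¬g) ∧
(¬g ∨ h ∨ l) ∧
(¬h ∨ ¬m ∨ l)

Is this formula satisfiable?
No

No, the formula is not satisfiable.

No assignment of truth values to the variables can make all 30 clauses true simultaneously.

The formula is UNSAT (unsatisfiable).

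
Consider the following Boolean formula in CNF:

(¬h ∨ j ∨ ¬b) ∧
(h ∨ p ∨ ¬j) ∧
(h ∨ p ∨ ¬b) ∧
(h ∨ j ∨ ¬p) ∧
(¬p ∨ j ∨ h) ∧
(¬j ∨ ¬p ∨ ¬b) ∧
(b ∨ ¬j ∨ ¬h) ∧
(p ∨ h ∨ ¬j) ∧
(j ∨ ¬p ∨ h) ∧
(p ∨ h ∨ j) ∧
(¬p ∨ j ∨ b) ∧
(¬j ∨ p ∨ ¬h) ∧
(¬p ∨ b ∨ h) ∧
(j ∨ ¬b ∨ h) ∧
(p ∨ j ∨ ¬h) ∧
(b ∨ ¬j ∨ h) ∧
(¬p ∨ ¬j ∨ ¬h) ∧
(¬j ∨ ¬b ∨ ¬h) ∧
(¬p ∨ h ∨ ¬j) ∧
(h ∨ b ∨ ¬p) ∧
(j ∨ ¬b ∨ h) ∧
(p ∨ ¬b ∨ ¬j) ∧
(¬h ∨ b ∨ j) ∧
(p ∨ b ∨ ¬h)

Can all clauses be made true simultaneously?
No

No, the formula is not satisfiable.

No assignment of truth values to the variables can make all 24 clauses true simultaneously.

The formula is UNSAT (unsatisfiable).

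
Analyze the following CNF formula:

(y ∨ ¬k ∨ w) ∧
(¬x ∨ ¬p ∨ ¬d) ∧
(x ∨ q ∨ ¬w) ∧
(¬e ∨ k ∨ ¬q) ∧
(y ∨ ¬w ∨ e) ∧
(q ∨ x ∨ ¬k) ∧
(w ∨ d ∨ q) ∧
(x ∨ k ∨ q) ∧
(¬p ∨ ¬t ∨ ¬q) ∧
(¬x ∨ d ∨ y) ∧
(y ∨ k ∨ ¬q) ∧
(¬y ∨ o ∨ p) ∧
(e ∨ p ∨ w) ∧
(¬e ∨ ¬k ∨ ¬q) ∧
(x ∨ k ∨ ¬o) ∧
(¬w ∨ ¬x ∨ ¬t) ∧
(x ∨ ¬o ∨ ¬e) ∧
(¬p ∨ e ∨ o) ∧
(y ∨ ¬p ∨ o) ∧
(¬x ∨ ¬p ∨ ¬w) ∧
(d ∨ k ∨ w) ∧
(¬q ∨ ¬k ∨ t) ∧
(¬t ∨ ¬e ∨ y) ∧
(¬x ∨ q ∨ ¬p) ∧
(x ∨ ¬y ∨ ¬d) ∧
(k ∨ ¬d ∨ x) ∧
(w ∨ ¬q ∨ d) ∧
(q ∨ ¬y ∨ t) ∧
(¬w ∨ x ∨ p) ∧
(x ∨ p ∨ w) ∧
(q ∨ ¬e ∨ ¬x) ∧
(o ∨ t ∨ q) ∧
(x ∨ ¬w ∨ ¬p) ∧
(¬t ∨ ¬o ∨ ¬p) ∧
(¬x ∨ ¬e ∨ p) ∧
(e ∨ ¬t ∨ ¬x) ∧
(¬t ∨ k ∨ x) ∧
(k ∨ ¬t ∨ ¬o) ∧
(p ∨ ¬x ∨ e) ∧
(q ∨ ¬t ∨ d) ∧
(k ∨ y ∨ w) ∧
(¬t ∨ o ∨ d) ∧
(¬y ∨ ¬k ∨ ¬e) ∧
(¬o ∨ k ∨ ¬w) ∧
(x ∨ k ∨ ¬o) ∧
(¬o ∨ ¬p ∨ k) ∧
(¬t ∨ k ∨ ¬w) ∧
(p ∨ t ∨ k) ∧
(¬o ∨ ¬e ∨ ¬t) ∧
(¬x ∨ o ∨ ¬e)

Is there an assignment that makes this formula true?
No

No, the formula is not satisfiable.

No assignment of truth values to the variables can make all 50 clauses true simultaneously.

The formula is UNSAT (unsatisfiable).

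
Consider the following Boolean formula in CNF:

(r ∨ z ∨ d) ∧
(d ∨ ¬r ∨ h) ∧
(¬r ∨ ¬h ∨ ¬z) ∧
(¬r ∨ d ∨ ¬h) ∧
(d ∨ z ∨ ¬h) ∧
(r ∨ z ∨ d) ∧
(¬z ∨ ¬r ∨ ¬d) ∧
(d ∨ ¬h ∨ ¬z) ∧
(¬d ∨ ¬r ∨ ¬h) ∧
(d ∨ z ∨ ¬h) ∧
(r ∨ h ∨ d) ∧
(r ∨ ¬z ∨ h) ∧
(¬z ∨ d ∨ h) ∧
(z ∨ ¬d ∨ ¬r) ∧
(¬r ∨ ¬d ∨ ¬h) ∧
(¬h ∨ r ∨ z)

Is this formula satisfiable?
Yes

Yes, the formula is satisfiable.

One satisfying assignment is: h=False, z=False, d=True, r=False

Verification: With this assignment, all 16 clauses evaluate to true.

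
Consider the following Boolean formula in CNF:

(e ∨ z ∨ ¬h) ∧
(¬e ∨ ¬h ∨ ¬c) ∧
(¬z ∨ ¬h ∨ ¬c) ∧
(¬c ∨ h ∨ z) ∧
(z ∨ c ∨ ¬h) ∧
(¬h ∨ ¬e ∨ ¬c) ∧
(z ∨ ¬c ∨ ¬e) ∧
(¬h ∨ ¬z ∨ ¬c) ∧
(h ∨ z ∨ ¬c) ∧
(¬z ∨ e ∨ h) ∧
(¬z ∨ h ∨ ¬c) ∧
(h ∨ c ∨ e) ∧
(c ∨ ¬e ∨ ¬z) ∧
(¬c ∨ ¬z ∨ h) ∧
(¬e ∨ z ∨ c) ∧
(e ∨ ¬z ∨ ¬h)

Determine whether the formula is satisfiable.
No

No, the formula is not satisfiable.

No assignment of truth values to the variables can make all 16 clauses true simultaneously.

The formula is UNSAT (unsatisfiable).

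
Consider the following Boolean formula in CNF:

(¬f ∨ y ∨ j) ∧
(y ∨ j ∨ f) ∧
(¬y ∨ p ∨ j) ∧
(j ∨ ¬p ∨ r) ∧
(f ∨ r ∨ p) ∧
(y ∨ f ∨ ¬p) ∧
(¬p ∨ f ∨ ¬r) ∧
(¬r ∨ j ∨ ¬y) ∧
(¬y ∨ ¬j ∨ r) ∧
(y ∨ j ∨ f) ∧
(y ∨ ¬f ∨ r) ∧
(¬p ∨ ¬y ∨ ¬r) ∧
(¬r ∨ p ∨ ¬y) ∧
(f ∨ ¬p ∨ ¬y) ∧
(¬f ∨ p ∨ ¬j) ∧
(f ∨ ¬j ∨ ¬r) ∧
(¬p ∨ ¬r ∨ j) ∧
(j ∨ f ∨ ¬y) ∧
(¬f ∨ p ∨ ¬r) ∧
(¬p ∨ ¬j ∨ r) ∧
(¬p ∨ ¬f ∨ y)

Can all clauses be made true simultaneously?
No

No, the formula is not satisfiable.

No assignment of truth values to the variables can make all 21 clauses true simultaneously.

The formula is UNSAT (unsatisfiable).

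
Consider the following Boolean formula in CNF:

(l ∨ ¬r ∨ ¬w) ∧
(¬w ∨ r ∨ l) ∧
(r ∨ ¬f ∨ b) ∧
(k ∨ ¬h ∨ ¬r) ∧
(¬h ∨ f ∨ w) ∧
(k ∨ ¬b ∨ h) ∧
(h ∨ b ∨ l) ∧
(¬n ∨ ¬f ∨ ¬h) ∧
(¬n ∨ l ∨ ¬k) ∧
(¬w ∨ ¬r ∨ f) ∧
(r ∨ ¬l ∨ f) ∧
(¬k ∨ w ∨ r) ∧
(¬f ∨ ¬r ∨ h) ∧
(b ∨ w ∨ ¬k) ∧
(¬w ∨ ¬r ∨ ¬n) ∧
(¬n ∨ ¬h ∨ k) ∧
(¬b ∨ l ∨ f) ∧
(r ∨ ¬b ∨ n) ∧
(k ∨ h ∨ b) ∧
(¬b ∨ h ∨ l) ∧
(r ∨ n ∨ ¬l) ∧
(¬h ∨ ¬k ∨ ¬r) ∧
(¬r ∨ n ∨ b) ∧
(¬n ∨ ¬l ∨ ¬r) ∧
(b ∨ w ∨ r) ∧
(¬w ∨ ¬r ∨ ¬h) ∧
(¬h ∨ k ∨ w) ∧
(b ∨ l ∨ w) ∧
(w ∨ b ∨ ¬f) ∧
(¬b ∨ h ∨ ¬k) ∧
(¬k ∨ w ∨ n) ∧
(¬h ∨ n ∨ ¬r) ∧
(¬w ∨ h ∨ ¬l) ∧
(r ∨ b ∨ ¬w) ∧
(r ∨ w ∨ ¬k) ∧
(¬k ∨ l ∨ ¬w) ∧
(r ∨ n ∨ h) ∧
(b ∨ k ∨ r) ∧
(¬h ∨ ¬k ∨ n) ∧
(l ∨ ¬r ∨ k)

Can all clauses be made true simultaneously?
No

No, the formula is not satisfiable.

No assignment of truth values to the variables can make all 40 clauses true simultaneously.

The formula is UNSAT (unsatisfiable).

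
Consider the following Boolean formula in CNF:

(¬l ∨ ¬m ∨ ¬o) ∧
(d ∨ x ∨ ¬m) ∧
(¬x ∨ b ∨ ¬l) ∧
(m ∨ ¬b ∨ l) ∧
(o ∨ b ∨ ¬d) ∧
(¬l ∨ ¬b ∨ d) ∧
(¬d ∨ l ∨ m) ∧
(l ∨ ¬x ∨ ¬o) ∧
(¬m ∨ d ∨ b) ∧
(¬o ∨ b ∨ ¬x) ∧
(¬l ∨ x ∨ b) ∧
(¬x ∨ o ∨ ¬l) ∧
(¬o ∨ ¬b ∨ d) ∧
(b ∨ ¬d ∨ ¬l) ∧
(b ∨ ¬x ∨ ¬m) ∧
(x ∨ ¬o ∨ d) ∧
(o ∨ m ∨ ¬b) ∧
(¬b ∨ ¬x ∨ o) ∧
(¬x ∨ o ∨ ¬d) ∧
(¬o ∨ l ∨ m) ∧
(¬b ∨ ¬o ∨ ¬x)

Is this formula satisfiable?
Yes

Yes, the formula is satisfiable.

One satisfying assignment is: x=False, b=False, o=False, m=False, l=False, d=False

Verification: With this assignment, all 21 clauses evaluate to true.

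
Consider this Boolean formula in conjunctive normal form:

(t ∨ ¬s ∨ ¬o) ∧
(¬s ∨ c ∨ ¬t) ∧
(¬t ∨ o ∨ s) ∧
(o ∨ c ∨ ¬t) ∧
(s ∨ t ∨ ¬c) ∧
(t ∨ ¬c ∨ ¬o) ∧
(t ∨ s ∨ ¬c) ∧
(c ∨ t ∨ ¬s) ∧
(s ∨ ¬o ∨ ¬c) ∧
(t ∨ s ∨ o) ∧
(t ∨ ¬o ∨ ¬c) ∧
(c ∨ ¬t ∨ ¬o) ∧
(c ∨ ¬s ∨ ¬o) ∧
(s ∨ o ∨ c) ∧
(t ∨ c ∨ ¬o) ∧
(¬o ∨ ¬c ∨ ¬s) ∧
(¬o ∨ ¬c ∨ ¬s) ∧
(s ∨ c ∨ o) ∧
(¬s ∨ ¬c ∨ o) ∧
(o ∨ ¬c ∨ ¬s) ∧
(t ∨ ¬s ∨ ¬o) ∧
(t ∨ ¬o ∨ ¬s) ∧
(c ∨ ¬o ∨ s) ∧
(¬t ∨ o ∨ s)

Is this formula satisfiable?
No

No, the formula is not satisfiable.

No assignment of truth values to the variables can make all 24 clauses true simultaneously.

The formula is UNSAT (unsatisfiable).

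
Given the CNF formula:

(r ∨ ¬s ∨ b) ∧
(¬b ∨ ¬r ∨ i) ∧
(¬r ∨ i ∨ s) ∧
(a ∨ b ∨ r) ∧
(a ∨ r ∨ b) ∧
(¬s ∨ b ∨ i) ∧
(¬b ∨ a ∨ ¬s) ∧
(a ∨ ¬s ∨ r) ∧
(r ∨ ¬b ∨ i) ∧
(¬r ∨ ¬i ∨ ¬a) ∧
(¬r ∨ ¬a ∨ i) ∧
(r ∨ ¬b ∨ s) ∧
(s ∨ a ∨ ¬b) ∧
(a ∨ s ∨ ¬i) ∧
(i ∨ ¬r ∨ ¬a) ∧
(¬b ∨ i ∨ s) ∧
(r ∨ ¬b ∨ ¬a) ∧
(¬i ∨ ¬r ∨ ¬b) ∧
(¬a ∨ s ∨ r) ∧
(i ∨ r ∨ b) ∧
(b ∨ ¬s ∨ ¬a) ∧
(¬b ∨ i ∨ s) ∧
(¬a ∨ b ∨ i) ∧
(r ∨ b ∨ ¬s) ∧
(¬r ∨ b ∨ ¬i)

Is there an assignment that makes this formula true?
No

No, the formula is not satisfiable.

No assignment of truth values to the variables can make all 25 clauses true simultaneously.

The formula is UNSAT (unsatisfiable).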